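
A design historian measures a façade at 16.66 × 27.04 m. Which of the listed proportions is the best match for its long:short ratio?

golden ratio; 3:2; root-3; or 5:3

golden ratio

27.04/16.66 ≈ 1.623. Nearest candidates are golden ratio (1.618, off by 0.005) and 5:3 (1.667, off by 0.044).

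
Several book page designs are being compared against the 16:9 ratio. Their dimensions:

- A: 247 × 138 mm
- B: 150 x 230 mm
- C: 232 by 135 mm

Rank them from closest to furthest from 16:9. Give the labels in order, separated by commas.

A, C, B

A: 247/138 ≈ 1.790 → |1.790 − 1.778| = 0.012
B: 230/150 ≈ 1.533 → |1.533 − 1.778| = 0.245
C: 232/135 ≈ 1.719 → |1.719 − 1.778| = 0.059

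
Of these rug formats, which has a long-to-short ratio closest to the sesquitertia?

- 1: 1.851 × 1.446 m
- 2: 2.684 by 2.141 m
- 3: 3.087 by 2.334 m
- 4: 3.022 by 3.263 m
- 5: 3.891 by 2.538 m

3

Target 4:3 ≈ 1.333.
1: 1.280 (Δ0.053)  2: 1.254 (Δ0.079)  3: 1.323 (Δ0.010)  4: 1.080 (Δ0.253)  5: 1.533 (Δ0.200)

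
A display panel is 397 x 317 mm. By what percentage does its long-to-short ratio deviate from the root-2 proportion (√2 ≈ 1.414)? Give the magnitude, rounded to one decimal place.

Ratio = 397 / 317 ≈ 1.2524.
Ideal root-2 ≈ 1.4142. |1.2524 − 1.4142| / 1.4142 ≈ 11.44% → 11.4%.

11.4%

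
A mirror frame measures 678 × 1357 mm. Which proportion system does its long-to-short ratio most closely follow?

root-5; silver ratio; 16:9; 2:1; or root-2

2:1

1357/678 ≈ 2.001. Nearest candidates are 2:1 (2.000, off by 0.001) and 16:9 (1.778, off by 0.223).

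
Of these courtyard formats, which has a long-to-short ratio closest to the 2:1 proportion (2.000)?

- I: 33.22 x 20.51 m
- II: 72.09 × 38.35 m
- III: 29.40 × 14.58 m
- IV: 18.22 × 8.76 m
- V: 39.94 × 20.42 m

Target 2:1 ≈ 2.000.
I: 1.620 (Δ0.380)  II: 1.880 (Δ0.120)  III: 2.016 (Δ0.016)  IV: 2.080 (Δ0.080)  V: 1.956 (Δ0.044)

III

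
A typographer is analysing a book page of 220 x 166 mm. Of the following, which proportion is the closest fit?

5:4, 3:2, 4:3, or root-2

220/166 ≈ 1.325. Nearest candidates are 4:3 (1.333, off by 0.008) and 5:4 (1.250, off by 0.075).

4:3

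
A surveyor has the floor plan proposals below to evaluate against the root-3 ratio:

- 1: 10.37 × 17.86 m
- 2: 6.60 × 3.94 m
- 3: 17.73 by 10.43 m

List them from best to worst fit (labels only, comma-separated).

1, 3, 2

Ratios: 1 = 17.86 / 10.37 ≈ 1.722; 2 = 6.60 / 3.94 ≈ 1.675; 3 = 17.73 / 10.43 ≈ 1.700.
|Δ from 1.732|: 1 0.010; 2 0.057; 3 0.032.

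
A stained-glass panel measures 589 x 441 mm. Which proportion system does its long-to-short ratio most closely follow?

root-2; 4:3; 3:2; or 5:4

4:3

589/441 ≈ 1.336. Nearest candidates are 4:3 (1.333, off by 0.003) and root-2 (1.414, off by 0.078).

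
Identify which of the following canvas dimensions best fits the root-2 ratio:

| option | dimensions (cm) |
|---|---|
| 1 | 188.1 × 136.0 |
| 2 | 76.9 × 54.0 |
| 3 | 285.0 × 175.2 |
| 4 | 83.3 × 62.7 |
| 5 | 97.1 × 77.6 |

Target root-2 ≈ 1.414.
1: 1.383 (Δ0.031)  2: 1.424 (Δ0.010)  3: 1.627 (Δ0.213)  4: 1.329 (Δ0.085)  5: 1.251 (Δ0.163)

2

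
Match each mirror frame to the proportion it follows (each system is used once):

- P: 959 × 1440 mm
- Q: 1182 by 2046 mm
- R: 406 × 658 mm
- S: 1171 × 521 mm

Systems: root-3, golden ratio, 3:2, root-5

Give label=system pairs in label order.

P=3:2, Q=root-3, R=golden ratio, S=root-5

P = 1440/959 ≈ 1.502 → 3:2 (1.500)
Q = 2046/1182 ≈ 1.731 → root-3 (1.732)
R = 658/406 ≈ 1.621 → golden ratio (1.618)
S = 1171/521 ≈ 2.248 → root-5 (2.236)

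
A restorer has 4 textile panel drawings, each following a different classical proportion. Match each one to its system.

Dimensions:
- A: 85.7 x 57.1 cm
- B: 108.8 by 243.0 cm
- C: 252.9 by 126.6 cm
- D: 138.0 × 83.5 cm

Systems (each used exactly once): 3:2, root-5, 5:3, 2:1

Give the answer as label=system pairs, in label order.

A=3:2, B=root-5, C=2:1, D=5:3

A = 85.7/57.1 ≈ 1.501 → 3:2 (1.500)
B = 243.0/108.8 ≈ 2.233 → root-5 (2.236)
C = 252.9/126.6 ≈ 1.998 → 2:1 (2.000)
D = 138.0/83.5 ≈ 1.653 → 5:3 (1.667)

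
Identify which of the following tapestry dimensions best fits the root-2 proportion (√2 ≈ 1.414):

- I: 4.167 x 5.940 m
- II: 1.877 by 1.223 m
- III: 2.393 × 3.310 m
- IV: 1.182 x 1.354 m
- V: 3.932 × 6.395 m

Ratios (long/short): I ≈ 1.425; II ≈ 1.535; III ≈ 1.383; IV ≈ 1.146; V ≈ 1.626.
root-2 ≈ 1.414; option I is nearest (Δ 0.011).

I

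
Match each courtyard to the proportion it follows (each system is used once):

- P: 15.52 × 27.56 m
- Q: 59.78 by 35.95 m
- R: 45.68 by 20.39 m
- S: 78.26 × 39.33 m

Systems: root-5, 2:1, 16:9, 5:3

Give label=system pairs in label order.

P = 27.56/15.52 ≈ 1.776 → 16:9 (1.778)
Q = 59.78/35.95 ≈ 1.663 → 5:3 (1.667)
R = 45.68/20.39 ≈ 2.240 → root-5 (2.236)
S = 78.26/39.33 ≈ 1.990 → 2:1 (2.000)

P=16:9, Q=5:3, R=root-5, S=2:1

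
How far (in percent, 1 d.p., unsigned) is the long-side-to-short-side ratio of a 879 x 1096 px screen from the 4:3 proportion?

Ratio = 1096 / 879 ≈ 1.2469.
Ideal 4:3 ≈ 1.3333. |1.2469 − 1.3333| / 1.3333 ≈ 6.48% → 6.5%.

6.5%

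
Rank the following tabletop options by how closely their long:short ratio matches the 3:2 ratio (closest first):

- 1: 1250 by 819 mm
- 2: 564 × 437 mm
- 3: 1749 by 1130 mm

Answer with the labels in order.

1: 1250/819 ≈ 1.526 → |1.526 − 1.500| = 0.026
2: 564/437 ≈ 1.291 → |1.291 − 1.500| = 0.209
3: 1749/1130 ≈ 1.548 → |1.548 − 1.500| = 0.048

1, 3, 2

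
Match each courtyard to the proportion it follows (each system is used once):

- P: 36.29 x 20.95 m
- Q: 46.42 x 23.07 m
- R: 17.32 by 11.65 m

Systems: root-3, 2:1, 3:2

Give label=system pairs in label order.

P=root-3, Q=2:1, R=3:2

Ratios: P ≈ 1.732; Q ≈ 2.012; R ≈ 1.487.
Targets: root-3 ≈ 1.732; 2:1 ≈ 2.000; 3:2 ≈ 1.500.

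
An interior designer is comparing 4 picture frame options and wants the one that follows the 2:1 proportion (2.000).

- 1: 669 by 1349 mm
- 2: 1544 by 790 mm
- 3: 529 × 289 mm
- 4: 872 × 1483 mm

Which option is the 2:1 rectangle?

1

Target 2:1 ≈ 2.000.
1: 2.016 (Δ0.016)  2: 1.954 (Δ0.046)  3: 1.830 (Δ0.170)  4: 1.701 (Δ0.299)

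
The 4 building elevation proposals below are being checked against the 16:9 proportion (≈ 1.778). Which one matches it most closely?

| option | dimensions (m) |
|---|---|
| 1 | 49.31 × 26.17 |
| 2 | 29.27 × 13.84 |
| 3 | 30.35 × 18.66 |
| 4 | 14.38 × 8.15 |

4

Ratios (long/short): 1 ≈ 1.884; 2 ≈ 2.115; 3 ≈ 1.626; 4 ≈ 1.764.
16:9 ≈ 1.778; option 4 is nearest (Δ 0.014).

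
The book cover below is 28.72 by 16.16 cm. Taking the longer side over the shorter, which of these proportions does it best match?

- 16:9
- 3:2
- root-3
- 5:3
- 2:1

16:9

Ratio = 28.72 / 16.16 ≈ 1.777.
Distances: 16:9 1.778 (Δ 0.001); 3:2 1.500 (Δ 0.277); root-3 1.732 (Δ 0.045); 5:3 1.667 (Δ 0.110); 2:1 2.000 (Δ 0.223).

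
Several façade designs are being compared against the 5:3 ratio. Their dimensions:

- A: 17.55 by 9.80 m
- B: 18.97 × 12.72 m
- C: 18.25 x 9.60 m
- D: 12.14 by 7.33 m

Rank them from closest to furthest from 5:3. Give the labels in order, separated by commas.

Ratios: A = 17.55 / 9.80 ≈ 1.791; B = 18.97 / 12.72 ≈ 1.491; C = 18.25 / 9.60 ≈ 1.901; D = 12.14 / 7.33 ≈ 1.656.
|Δ from 1.667|: A 0.124; B 0.176; C 0.234; D 0.011.

D, A, B, C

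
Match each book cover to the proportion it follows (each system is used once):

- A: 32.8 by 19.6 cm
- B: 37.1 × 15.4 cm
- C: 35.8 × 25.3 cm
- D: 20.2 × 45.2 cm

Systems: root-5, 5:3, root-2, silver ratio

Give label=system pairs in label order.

A = 32.8/19.6 ≈ 1.673 → 5:3 (1.667)
B = 37.1/15.4 ≈ 2.409 → silver ratio (2.414)
C = 35.8/25.3 ≈ 1.415 → root-2 (1.414)
D = 45.2/20.2 ≈ 2.238 → root-5 (2.236)

A=5:3, B=silver ratio, C=root-2, D=root-5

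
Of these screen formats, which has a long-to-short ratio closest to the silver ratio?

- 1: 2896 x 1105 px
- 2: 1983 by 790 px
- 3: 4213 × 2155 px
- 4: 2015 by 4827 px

Target silver ratio ≈ 2.414.
1: 2.621 (Δ0.207)  2: 2.510 (Δ0.096)  3: 1.955 (Δ0.459)  4: 2.396 (Δ0.018)

4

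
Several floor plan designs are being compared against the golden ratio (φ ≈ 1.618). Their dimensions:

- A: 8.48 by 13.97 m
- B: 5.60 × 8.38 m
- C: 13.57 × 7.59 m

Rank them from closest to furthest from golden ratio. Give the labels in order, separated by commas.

A, B, C

A: 13.97/8.48 ≈ 1.647 → |1.647 − 1.618| = 0.029
B: 8.38/5.60 ≈ 1.496 → |1.496 − 1.618| = 0.122
C: 13.57/7.59 ≈ 1.788 → |1.788 − 1.618| = 0.170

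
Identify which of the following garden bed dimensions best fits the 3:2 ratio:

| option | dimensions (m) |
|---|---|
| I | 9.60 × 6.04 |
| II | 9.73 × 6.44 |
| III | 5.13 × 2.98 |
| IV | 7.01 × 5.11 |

Target 3:2 ≈ 1.500.
I: 1.589 (Δ0.089)  II: 1.511 (Δ0.011)  III: 1.721 (Δ0.221)  IV: 1.372 (Δ0.128)

II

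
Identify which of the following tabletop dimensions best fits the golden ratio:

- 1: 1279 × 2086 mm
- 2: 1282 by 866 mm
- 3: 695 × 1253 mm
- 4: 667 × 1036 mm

Target golden ratio ≈ 1.618.
1: 1.631 (Δ0.013)  2: 1.480 (Δ0.138)  3: 1.803 (Δ0.185)  4: 1.553 (Δ0.065)

1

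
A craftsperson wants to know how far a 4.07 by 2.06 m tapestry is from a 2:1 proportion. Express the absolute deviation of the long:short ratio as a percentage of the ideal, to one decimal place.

1.2%

Ratio = 4.07 / 2.06 ≈ 1.9757.
Ideal 2:1 = 2.0000. |1.9757 − 2.0000| / 2.0000 ≈ 1.21% → 1.2%.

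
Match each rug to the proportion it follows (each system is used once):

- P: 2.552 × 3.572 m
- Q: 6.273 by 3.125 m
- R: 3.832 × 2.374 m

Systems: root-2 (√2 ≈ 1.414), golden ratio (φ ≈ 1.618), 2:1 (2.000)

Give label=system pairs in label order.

P = 3.572/2.552 ≈ 1.400 → root-2 (1.414)
Q = 6.273/3.125 ≈ 2.007 → 2:1 (2.000)
R = 3.832/2.374 ≈ 1.614 → golden ratio (1.618)

P=root-2, Q=2:1, R=golden ratio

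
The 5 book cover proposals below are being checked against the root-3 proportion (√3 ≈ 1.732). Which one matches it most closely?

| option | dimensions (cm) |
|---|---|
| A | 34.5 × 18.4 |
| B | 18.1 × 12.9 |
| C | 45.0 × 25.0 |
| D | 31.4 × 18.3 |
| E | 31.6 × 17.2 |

D

Target root-3 ≈ 1.732.
A: 1.875 (Δ0.143)  B: 1.403 (Δ0.329)  C: 1.800 (Δ0.068)  D: 1.716 (Δ0.016)  E: 1.837 (Δ0.105)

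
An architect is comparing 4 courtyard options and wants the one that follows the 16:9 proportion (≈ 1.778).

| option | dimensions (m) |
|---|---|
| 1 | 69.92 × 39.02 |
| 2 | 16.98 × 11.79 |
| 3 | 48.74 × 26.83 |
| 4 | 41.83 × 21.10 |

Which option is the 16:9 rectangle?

Ratios (long/short): 1 ≈ 1.792; 2 ≈ 1.440; 3 ≈ 1.817; 4 ≈ 1.982.
16:9 ≈ 1.778; option 1 is nearest (Δ 0.014).

1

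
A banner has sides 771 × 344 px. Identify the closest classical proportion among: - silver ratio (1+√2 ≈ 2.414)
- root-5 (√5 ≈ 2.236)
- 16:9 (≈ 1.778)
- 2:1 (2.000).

Ratio = 771 / 344 ≈ 2.241.
Distances: silver ratio 2.414 (Δ 0.173); root-5 2.236 (Δ 0.005); 16:9 1.778 (Δ 0.463); 2:1 2.000 (Δ 0.241).

root-5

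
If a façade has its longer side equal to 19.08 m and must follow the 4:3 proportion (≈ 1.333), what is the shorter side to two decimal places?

4:3 ≈ 1.33333.
Shorter side = 19.08 ÷ 1.33333 ≈ 14.3100 → 14.31 m.

14.31 m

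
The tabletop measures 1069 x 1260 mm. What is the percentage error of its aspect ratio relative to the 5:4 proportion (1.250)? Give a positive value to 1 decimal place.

5.7%

Ratio = 1260 / 1069 ≈ 1.1787.
Ideal 5:4 = 1.2500. |1.1787 − 1.2500| / 1.2500 ≈ 5.70% → 5.7%.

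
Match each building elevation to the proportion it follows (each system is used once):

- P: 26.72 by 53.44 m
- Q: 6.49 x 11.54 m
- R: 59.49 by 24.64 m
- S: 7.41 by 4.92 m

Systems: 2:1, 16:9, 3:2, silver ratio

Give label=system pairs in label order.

Ratios: P ≈ 2.000; Q ≈ 1.778; R ≈ 2.414; S ≈ 1.506.
Targets: 2:1 ≈ 2.000; 16:9 ≈ 1.778; 3:2 ≈ 1.500; silver ratio ≈ 2.414.

P=2:1, Q=16:9, R=silver ratio, S=3:2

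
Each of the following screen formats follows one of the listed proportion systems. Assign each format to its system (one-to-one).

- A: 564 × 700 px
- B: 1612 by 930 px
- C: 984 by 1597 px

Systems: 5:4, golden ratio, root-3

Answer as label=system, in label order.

A = 700/564 ≈ 1.241 → 5:4 (1.250)
B = 1612/930 ≈ 1.733 → root-3 (1.732)
C = 1597/984 ≈ 1.623 → golden ratio (1.618)

A=5:4, B=root-3, C=golden ratio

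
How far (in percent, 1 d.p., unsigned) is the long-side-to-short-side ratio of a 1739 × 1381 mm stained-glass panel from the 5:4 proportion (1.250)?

Ratio = 1739 / 1381 ≈ 1.2592.
Ideal 5:4 = 1.2500. |1.2592 − 1.2500| / 1.2500 ≈ 0.74% → 0.7%.

0.7%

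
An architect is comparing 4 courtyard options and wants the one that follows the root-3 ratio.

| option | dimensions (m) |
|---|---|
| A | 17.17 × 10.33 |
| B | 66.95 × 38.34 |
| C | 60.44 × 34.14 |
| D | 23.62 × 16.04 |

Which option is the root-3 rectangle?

Ratios (long/short): A ≈ 1.662; B ≈ 1.746; C ≈ 1.770; D ≈ 1.473.
root-3 ≈ 1.732; option B is nearest (Δ 0.014).

B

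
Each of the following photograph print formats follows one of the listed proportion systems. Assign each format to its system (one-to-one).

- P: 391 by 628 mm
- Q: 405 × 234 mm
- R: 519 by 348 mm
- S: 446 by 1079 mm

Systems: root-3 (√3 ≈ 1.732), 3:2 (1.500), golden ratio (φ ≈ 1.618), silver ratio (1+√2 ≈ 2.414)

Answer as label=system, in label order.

Ratios: P ≈ 1.606; Q ≈ 1.731; R ≈ 1.491; S ≈ 2.419.
Targets: root-3 ≈ 1.732; 3:2 ≈ 1.500; golden ratio ≈ 1.618; silver ratio ≈ 2.414.

P=golden ratio, Q=root-3, R=3:2, S=silver ratio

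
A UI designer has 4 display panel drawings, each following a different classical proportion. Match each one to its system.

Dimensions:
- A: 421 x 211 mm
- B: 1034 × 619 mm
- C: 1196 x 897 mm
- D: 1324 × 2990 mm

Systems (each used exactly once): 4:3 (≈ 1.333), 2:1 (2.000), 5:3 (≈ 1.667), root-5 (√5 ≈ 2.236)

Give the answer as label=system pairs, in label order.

Ratios: A ≈ 1.995; B ≈ 1.670; C ≈ 1.333; D ≈ 2.258.
Targets: 4:3 ≈ 1.333; 2:1 ≈ 2.000; 5:3 ≈ 1.667; root-5 ≈ 2.236.

A=2:1, B=5:3, C=4:3, D=root-5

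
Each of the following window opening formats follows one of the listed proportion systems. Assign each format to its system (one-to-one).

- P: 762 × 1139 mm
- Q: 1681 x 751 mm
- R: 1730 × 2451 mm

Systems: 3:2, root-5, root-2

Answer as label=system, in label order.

P=3:2, Q=root-5, R=root-2

P = 1139/762 ≈ 1.495 → 3:2 (1.500)
Q = 1681/751 ≈ 2.238 → root-5 (2.236)
R = 2451/1730 ≈ 1.417 → root-2 (1.414)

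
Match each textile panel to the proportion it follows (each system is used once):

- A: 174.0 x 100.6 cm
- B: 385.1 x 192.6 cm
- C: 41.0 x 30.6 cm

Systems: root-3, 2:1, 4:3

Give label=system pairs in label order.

A=root-3, B=2:1, C=4:3

Ratios: A ≈ 1.730; B ≈ 1.999; C ≈ 1.340.
Targets: root-3 ≈ 1.732; 2:1 ≈ 2.000; 4:3 ≈ 1.333.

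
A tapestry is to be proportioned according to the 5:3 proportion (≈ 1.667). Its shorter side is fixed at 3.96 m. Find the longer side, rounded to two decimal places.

5:3 ≈ 1.66667.
Longer side = 3.96 × 1.66667 ≈ 6.6000 → 6.60 m.

6.60 m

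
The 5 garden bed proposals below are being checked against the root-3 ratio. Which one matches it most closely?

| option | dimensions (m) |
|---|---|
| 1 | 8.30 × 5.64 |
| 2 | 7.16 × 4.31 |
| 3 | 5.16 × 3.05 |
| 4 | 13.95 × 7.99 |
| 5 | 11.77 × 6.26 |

Ratios (long/short): 1 ≈ 1.472; 2 ≈ 1.661; 3 ≈ 1.692; 4 ≈ 1.746; 5 ≈ 1.880.
root-3 ≈ 1.732; option 4 is nearest (Δ 0.014).

4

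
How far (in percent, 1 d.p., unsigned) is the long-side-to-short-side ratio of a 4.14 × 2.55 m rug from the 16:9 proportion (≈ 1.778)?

Ratio = 4.14 / 2.55 ≈ 1.6235.
Ideal 16:9 ≈ 1.7778. |1.6235 − 1.7778| / 1.7778 ≈ 8.68% → 8.7%.

8.7%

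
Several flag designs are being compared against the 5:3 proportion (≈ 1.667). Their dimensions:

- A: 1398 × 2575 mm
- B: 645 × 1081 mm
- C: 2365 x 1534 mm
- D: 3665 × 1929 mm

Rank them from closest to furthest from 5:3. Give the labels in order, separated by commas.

Ratios: A = 2575 / 1398 ≈ 1.842; B = 1081 / 645 ≈ 1.676; C = 2365 / 1534 ≈ 1.542; D = 3665 / 1929 ≈ 1.900.
|Δ from 1.667|: A 0.175; B 0.009; C 0.125; D 0.233.

B, C, A, D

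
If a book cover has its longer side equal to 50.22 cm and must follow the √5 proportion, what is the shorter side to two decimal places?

root-5 ≈ 2.23607.
Shorter side = 50.22 ÷ 2.23607 ≈ 22.4590 → 22.46 cm.

22.46 cm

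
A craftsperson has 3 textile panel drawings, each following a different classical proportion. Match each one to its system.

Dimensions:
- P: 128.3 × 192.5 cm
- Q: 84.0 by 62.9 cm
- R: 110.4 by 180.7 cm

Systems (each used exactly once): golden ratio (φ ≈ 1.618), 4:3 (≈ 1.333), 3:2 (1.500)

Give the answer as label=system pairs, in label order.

P = 192.5/128.3 ≈ 1.500 → 3:2 (1.500)
Q = 84.0/62.9 ≈ 1.335 → 4:3 (1.333)
R = 180.7/110.4 ≈ 1.637 → golden ratio (1.618)

P=3:2, Q=4:3, R=golden ratio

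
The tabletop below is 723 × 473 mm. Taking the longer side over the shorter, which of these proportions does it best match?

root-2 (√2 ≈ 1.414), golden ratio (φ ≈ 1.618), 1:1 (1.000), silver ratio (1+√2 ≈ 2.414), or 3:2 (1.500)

723/473 ≈ 1.529. Nearest candidates are 3:2 (1.500, off by 0.029) and golden ratio (1.618, off by 0.089).

3:2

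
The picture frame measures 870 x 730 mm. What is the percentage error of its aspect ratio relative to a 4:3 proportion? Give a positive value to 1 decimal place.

Ratio = 870 / 730 ≈ 1.1918.
Ideal 4:3 ≈ 1.3333. |1.1918 − 1.3333| / 1.3333 ≈ 10.61% → 10.6%.

10.6%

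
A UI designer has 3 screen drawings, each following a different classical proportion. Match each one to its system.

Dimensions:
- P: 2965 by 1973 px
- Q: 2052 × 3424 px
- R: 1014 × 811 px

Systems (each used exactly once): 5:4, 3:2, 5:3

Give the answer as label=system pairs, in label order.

P=3:2, Q=5:3, R=5:4

P = 2965/1973 ≈ 1.503 → 3:2 (1.500)
Q = 3424/2052 ≈ 1.669 → 5:3 (1.667)
R = 1014/811 ≈ 1.250 → 5:4 (1.250)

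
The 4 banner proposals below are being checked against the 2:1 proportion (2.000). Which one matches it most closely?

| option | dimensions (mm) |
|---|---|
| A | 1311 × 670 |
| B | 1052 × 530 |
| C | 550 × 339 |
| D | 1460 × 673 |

B

Target 2:1 ≈ 2.000.
A: 1.957 (Δ0.043)  B: 1.985 (Δ0.015)  C: 1.622 (Δ0.378)  D: 2.169 (Δ0.169)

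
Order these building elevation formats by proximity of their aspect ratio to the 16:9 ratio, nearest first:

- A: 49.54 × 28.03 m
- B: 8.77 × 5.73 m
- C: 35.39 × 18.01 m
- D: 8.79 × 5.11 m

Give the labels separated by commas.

A, D, C, B

Ratios: A = 49.54 / 28.03 ≈ 1.767; B = 8.77 / 5.73 ≈ 1.531; C = 35.39 / 18.01 ≈ 1.965; D = 8.79 / 5.11 ≈ 1.720.
|Δ from 1.778|: A 0.011; B 0.247; C 0.187; D 0.058.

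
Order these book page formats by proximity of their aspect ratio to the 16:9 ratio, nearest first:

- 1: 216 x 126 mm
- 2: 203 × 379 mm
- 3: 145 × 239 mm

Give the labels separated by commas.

1, 2, 3

Ratios: 1 = 216 / 126 ≈ 1.714; 2 = 379 / 203 ≈ 1.867; 3 = 239 / 145 ≈ 1.648.
|Δ from 1.778|: 1 0.064; 2 0.089; 3 0.130.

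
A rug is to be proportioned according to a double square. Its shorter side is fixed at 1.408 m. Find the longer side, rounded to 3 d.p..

2.816 m

2:1 = 2.00000.
Longer side = 1.408 × 2.00000 ≈ 2.81600 → 2.816 m.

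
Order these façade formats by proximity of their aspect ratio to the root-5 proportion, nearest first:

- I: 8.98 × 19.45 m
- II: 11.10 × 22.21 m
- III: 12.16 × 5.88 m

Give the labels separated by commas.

I: 19.45/8.98 ≈ 2.166 → |2.166 − 2.236| = 0.070
II: 22.21/11.10 ≈ 2.001 → |2.001 − 2.236| = 0.235
III: 12.16/5.88 ≈ 2.068 → |2.068 − 2.236| = 0.168

I, III, II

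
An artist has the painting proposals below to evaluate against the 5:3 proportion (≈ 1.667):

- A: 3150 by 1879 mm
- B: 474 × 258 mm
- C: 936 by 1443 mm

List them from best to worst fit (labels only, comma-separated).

A, C, B

Ratios: A = 3150 / 1879 ≈ 1.676; B = 474 / 258 ≈ 1.837; C = 1443 / 936 ≈ 1.542.
|Δ from 1.667|: A 0.009; B 0.170; C 0.125.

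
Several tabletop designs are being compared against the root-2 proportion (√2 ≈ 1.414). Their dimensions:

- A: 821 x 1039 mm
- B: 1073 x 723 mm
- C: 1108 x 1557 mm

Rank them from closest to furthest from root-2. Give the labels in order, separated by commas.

Ratios: A = 1039 / 821 ≈ 1.266; B = 1073 / 723 ≈ 1.484; C = 1557 / 1108 ≈ 1.405.
|Δ from 1.414|: A 0.148; B 0.070; C 0.009.

C, B, A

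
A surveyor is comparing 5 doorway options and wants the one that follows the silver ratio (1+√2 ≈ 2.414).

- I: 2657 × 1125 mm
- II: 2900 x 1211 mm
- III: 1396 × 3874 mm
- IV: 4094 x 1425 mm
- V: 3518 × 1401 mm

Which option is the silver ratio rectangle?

Target silver ratio ≈ 2.414.
I: 2.362 (Δ0.052)  II: 2.395 (Δ0.019)  III: 2.775 (Δ0.361)  IV: 2.873 (Δ0.459)  V: 2.511 (Δ0.097)

II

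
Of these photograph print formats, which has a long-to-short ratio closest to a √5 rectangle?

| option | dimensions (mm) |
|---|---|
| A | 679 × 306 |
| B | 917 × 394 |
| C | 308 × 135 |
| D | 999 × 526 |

A

Target root-5 ≈ 2.236.
A: 2.219 (Δ0.017)  B: 2.327 (Δ0.091)  C: 2.281 (Δ0.045)  D: 1.899 (Δ0.337)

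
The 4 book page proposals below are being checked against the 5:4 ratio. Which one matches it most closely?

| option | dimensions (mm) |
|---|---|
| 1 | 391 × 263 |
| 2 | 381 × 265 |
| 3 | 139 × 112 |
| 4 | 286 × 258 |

Target 5:4 ≈ 1.250.
1: 1.487 (Δ0.237)  2: 1.438 (Δ0.188)  3: 1.241 (Δ0.009)  4: 1.109 (Δ0.141)

3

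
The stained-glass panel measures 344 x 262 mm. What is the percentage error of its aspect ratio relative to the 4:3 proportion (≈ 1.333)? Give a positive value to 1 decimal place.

Ratio = 344 / 262 ≈ 1.3130.
Ideal 4:3 ≈ 1.3333. |1.3130 − 1.3333| / 1.3333 ≈ 1.52% → 1.5%.

1.5%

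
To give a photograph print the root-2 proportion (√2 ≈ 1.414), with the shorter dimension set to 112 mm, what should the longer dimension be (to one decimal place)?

root-2 ≈ 1.41421.
Longer side = 112 × 1.41421 ≈ 158.392 → 158.4 mm.

158.4 mm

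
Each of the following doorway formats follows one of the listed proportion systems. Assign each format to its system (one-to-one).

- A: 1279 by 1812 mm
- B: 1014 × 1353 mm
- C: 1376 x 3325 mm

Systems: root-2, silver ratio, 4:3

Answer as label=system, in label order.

A=root-2, B=4:3, C=silver ratio

A = 1812/1279 ≈ 1.417 → root-2 (1.414)
B = 1353/1014 ≈ 1.334 → 4:3 (1.333)
C = 3325/1376 ≈ 2.416 → silver ratio (2.414)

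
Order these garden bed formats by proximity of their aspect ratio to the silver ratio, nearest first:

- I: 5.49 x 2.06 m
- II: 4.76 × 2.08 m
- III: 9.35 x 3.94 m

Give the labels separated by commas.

III, II, I

Ratios: I = 5.49 / 2.06 ≈ 2.665; II = 4.76 / 2.08 ≈ 2.288; III = 9.35 / 3.94 ≈ 2.373.
|Δ from 2.414|: I 0.251; II 0.126; III 0.041.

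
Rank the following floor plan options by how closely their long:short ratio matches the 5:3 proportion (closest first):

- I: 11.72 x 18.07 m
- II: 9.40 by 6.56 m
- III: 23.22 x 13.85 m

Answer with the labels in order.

III, I, II

Ratios: I = 18.07 / 11.72 ≈ 1.542; II = 9.40 / 6.56 ≈ 1.433; III = 23.22 / 13.85 ≈ 1.677.
|Δ from 1.667|: I 0.125; II 0.234; III 0.010.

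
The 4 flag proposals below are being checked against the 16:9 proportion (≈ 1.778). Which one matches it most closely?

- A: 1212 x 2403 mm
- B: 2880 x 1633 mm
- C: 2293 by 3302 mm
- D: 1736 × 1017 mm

B

Target 16:9 ≈ 1.778.
A: 1.983 (Δ0.205)  B: 1.764 (Δ0.014)  C: 1.440 (Δ0.338)  D: 1.707 (Δ0.071)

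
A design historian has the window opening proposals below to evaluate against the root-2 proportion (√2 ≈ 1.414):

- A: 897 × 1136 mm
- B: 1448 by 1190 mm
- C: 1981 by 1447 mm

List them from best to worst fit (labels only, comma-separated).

C, A, B

A: 1136/897 ≈ 1.266 → |1.266 − 1.414| = 0.148
B: 1448/1190 ≈ 1.217 → |1.217 − 1.414| = 0.197
C: 1981/1447 ≈ 1.369 → |1.369 − 1.414| = 0.045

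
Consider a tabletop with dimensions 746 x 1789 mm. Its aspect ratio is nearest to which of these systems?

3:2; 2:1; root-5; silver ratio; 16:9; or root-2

Ratio = 1789 / 746 ≈ 2.398.
Distances: 3:2 1.500 (Δ 0.898); 2:1 2.000 (Δ 0.398); root-5 2.236 (Δ 0.162); silver ratio 2.414 (Δ 0.016); 16:9 1.778 (Δ 0.620); root-2 1.414 (Δ 0.984).

silver ratio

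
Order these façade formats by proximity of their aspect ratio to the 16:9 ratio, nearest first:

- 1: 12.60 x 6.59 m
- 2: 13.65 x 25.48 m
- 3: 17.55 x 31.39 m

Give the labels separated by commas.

3, 2, 1

1: 12.60/6.59 ≈ 1.912 → |1.912 − 1.778| = 0.134
2: 25.48/13.65 ≈ 1.867 → |1.867 − 1.778| = 0.089
3: 31.39/17.55 ≈ 1.789 → |1.789 − 1.778| = 0.011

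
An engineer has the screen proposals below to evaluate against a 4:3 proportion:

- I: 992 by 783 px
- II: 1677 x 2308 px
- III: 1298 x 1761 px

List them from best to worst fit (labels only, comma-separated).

I: 992/783 ≈ 1.267 → |1.267 − 1.333| = 0.066
II: 2308/1677 ≈ 1.376 → |1.376 − 1.333| = 0.043
III: 1761/1298 ≈ 1.357 → |1.357 − 1.333| = 0.024

III, II, I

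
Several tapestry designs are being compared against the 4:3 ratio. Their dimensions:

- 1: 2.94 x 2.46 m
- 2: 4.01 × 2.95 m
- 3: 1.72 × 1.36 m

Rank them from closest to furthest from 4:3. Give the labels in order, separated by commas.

1: 2.94/2.46 ≈ 1.195 → |1.195 − 1.333| = 0.138
2: 4.01/2.95 ≈ 1.359 → |1.359 − 1.333| = 0.026
3: 1.72/1.36 ≈ 1.265 → |1.265 − 1.333| = 0.068

2, 3, 1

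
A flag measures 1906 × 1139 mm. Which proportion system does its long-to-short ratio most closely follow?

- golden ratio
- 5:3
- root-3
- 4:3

1906/1139 ≈ 1.673. Nearest candidates are 5:3 (1.667, off by 0.006) and golden ratio (1.618, off by 0.055).

5:3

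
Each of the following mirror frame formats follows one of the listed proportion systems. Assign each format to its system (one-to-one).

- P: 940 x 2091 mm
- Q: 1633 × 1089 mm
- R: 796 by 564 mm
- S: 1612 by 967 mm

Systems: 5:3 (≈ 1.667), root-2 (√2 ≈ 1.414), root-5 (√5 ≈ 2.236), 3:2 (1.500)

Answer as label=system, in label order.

Ratios: P ≈ 2.224; Q ≈ 1.500; R ≈ 1.411; S ≈ 1.667.
Targets: 5:3 ≈ 1.667; root-2 ≈ 1.414; root-5 ≈ 2.236; 3:2 ≈ 1.500.

P=root-5, Q=3:2, R=root-2, S=5:3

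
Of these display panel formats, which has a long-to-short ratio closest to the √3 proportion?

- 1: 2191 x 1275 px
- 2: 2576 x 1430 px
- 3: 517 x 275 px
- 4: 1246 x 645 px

1

Ratios (long/short): 1 ≈ 1.718; 2 ≈ 1.801; 3 ≈ 1.880; 4 ≈ 1.932.
root-3 ≈ 1.732; option 1 is nearest (Δ 0.014).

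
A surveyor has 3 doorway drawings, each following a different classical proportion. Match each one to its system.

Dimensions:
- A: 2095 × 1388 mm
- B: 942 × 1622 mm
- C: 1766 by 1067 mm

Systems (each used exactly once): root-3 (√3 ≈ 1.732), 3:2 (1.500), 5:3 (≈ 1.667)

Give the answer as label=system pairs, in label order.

Ratios: A ≈ 1.509; B ≈ 1.722; C ≈ 1.655.
Targets: root-3 ≈ 1.732; 3:2 ≈ 1.500; 5:3 ≈ 1.667.

A=3:2, B=root-3, C=5:3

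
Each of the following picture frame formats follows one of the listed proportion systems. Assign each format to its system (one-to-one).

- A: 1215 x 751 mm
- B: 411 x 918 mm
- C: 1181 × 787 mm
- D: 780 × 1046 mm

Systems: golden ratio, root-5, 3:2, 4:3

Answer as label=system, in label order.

A=golden ratio, B=root-5, C=3:2, D=4:3

Ratios: A ≈ 1.618; B ≈ 2.234; C ≈ 1.501; D ≈ 1.341.
Targets: golden ratio ≈ 1.618; root-5 ≈ 2.236; 3:2 ≈ 1.500; 4:3 ≈ 1.333.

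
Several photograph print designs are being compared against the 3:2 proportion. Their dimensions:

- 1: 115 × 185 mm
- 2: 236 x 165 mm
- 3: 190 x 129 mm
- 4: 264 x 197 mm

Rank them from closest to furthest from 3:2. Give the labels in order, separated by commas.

3, 2, 1, 4

Ratios: 1 = 185 / 115 ≈ 1.609; 2 = 236 / 165 ≈ 1.430; 3 = 190 / 129 ≈ 1.473; 4 = 264 / 197 ≈ 1.340.
|Δ from 1.500|: 1 0.109; 2 0.070; 3 0.027; 4 0.160.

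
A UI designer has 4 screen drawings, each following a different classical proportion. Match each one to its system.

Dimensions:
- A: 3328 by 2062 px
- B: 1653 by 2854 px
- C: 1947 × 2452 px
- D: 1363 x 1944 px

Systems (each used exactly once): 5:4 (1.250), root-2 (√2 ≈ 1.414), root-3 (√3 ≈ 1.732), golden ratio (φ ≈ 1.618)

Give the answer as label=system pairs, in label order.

A=golden ratio, B=root-3, C=5:4, D=root-2

A = 3328/2062 ≈ 1.614 → golden ratio (1.618)
B = 2854/1653 ≈ 1.727 → root-3 (1.732)
C = 2452/1947 ≈ 1.259 → 5:4 (1.250)
D = 1944/1363 ≈ 1.426 → root-2 (1.414)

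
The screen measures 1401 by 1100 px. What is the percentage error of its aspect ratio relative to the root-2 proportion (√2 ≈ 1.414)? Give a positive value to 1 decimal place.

9.9%

Ratio = 1401 / 1100 ≈ 1.2736.
Ideal root-2 ≈ 1.4142. |1.2736 − 1.4142| / 1.4142 ≈ 9.94% → 9.9%.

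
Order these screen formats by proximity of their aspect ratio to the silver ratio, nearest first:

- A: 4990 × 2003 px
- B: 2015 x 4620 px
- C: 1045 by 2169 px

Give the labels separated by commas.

A, B, C

A: 4990/2003 ≈ 2.491 → |2.491 − 2.414| = 0.077
B: 4620/2015 ≈ 2.293 → |2.293 − 2.414| = 0.121
C: 2169/1045 ≈ 2.076 → |2.076 − 2.414| = 0.338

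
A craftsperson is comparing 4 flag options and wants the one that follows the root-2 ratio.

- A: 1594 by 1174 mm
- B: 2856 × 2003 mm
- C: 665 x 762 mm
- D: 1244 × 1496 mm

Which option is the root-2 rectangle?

B

Target root-2 ≈ 1.414.
A: 1.358 (Δ0.056)  B: 1.426 (Δ0.012)  C: 1.146 (Δ0.268)  D: 1.203 (Δ0.211)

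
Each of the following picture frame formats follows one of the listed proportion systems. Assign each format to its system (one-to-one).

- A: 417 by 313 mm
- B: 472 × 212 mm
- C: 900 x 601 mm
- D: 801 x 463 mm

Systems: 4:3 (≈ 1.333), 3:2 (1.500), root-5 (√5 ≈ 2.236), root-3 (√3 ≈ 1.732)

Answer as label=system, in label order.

A=4:3, B=root-5, C=3:2, D=root-3

A = 417/313 ≈ 1.332 → 4:3 (1.333)
B = 472/212 ≈ 2.226 → root-5 (2.236)
C = 900/601 ≈ 1.498 → 3:2 (1.500)
D = 801/463 ≈ 1.730 → root-3 (1.732)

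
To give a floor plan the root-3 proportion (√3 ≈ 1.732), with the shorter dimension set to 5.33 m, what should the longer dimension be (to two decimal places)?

9.23 m

root-3 ≈ 1.73205.
Longer side = 5.33 × 1.73205 ≈ 9.2318 → 9.23 m.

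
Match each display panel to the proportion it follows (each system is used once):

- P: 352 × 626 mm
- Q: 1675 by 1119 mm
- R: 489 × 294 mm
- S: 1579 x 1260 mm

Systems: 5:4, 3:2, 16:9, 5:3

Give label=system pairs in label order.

P=16:9, Q=3:2, R=5:3, S=5:4

Ratios: P ≈ 1.778; Q ≈ 1.497; R ≈ 1.663; S ≈ 1.253.
Targets: 5:4 ≈ 1.250; 3:2 ≈ 1.500; 16:9 ≈ 1.778; 5:3 ≈ 1.667.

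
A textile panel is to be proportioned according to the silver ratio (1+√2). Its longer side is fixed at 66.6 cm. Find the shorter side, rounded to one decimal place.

silver ratio ≈ 2.41421.
Shorter side = 66.6 ÷ 2.41421 ≈ 27.587 → 27.6 cm.

27.6 cm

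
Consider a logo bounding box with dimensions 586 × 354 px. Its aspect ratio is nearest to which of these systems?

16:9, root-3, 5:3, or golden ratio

586/354 ≈ 1.655. Nearest candidates are 5:3 (1.667, off by 0.012) and golden ratio (1.618, off by 0.037).

5:3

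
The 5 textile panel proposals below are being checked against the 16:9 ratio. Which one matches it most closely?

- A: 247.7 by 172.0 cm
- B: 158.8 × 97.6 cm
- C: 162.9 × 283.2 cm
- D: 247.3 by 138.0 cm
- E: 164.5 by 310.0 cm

D

Ratios (long/short): A ≈ 1.440; B ≈ 1.627; C ≈ 1.738; D ≈ 1.792; E ≈ 1.884.
16:9 ≈ 1.778; option D is nearest (Δ 0.014).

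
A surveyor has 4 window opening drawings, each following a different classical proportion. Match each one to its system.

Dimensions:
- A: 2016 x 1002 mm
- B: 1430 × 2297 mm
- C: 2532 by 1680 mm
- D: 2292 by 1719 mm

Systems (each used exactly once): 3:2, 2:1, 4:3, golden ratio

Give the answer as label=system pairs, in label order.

A=2:1, B=golden ratio, C=3:2, D=4:3

Ratios: A ≈ 2.012; B ≈ 1.606; C ≈ 1.507; D ≈ 1.333.
Targets: 3:2 ≈ 1.500; 2:1 ≈ 2.000; 4:3 ≈ 1.333; golden ratio ≈ 1.618.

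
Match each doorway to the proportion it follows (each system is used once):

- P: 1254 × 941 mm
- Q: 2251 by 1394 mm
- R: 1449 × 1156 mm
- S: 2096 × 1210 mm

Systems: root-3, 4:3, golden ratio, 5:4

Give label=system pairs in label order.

P=4:3, Q=golden ratio, R=5:4, S=root-3

Ratios: P ≈ 1.333; Q ≈ 1.615; R ≈ 1.253; S ≈ 1.732.
Targets: root-3 ≈ 1.732; 4:3 ≈ 1.333; golden ratio ≈ 1.618; 5:4 ≈ 1.250.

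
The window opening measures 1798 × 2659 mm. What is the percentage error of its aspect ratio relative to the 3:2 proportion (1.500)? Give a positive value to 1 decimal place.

1.4%

Ratio = 2659 / 1798 ≈ 1.4789.
Ideal 3:2 = 1.5000. |1.4789 − 1.5000| / 1.5000 ≈ 1.41% → 1.4%.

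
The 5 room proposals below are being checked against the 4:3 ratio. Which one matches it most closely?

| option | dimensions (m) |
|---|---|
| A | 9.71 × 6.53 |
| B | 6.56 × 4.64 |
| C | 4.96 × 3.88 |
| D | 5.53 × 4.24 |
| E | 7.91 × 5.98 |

E

Ratios (long/short): A ≈ 1.487; B ≈ 1.414; C ≈ 1.278; D ≈ 1.304; E ≈ 1.323.
4:3 ≈ 1.333; option E is nearest (Δ 0.010).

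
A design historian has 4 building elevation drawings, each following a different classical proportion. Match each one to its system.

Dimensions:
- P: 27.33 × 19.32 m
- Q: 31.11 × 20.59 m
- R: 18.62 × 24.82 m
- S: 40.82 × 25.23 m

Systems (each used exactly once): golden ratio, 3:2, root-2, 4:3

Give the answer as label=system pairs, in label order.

P=root-2, Q=3:2, R=4:3, S=golden ratio

Ratios: P ≈ 1.415; Q ≈ 1.511; R ≈ 1.333; S ≈ 1.618.
Targets: golden ratio ≈ 1.618; 3:2 ≈ 1.500; root-2 ≈ 1.414; 4:3 ≈ 1.333.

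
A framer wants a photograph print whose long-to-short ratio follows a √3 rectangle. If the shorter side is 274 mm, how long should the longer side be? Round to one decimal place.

root-3 ≈ 1.73205.
Longer side = 274 × 1.73205 ≈ 474.582 → 474.6 mm.

474.6 mm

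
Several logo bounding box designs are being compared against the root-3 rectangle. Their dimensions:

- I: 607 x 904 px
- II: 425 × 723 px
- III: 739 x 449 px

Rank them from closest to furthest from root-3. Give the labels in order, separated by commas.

II, III, I

I: 904/607 ≈ 1.489 → |1.489 − 1.732| = 0.243
II: 723/425 ≈ 1.701 → |1.701 − 1.732| = 0.031
III: 739/449 ≈ 1.646 → |1.646 − 1.732| = 0.086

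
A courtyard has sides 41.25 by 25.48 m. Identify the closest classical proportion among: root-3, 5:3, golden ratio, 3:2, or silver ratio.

41.25/25.48 ≈ 1.619. Nearest candidates are golden ratio (1.618, off by 0.001) and 5:3 (1.667, off by 0.048).

golden ratio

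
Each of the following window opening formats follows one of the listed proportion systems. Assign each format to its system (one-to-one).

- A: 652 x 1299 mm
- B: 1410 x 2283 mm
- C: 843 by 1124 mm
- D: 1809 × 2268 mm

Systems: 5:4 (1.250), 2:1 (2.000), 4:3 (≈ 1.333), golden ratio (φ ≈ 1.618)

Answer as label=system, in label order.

A=2:1, B=golden ratio, C=4:3, D=5:4

A = 1299/652 ≈ 1.992 → 2:1 (2.000)
B = 2283/1410 ≈ 1.619 → golden ratio (1.618)
C = 1124/843 ≈ 1.333 → 4:3 (1.333)
D = 2268/1809 ≈ 1.254 → 5:4 (1.250)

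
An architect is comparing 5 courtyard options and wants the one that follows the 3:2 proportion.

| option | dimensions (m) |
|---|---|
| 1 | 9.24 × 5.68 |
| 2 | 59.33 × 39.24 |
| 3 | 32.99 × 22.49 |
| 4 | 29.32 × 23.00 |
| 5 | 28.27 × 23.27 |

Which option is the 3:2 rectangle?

Target 3:2 ≈ 1.500.
1: 1.627 (Δ0.127)  2: 1.512 (Δ0.012)  3: 1.467 (Δ0.033)  4: 1.275 (Δ0.225)  5: 1.215 (Δ0.285)

2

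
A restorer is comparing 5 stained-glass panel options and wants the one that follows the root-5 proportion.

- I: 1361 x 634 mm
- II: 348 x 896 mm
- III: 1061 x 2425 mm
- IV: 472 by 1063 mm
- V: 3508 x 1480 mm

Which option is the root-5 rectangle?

Target root-5 ≈ 2.236.
I: 2.147 (Δ0.089)  II: 2.575 (Δ0.339)  III: 2.286 (Δ0.050)  IV: 2.252 (Δ0.016)  V: 2.370 (Δ0.134)

IV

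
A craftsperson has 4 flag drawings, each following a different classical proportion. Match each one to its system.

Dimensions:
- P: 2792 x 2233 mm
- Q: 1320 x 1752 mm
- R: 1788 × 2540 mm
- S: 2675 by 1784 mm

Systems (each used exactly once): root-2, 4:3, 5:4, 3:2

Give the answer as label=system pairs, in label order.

P = 2792/2233 ≈ 1.250 → 5:4 (1.250)
Q = 1752/1320 ≈ 1.327 → 4:3 (1.333)
R = 2540/1788 ≈ 1.421 → root-2 (1.414)
S = 2675/1784 ≈ 1.499 → 3:2 (1.500)

P=5:4, Q=4:3, R=root-2, S=3:2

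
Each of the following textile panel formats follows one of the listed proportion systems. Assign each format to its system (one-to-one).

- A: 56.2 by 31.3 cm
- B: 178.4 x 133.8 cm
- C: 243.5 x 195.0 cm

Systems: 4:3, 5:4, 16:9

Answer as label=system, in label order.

Ratios: A ≈ 1.796; B ≈ 1.333; C ≈ 1.249.
Targets: 4:3 ≈ 1.333; 5:4 ≈ 1.250; 16:9 ≈ 1.778.

A=16:9, B=4:3, C=5:4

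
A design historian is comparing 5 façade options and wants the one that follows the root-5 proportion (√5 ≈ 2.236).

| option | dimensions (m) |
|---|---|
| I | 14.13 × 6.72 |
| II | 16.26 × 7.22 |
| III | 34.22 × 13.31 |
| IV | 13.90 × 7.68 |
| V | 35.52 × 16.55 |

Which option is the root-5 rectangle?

Target root-5 ≈ 2.236.
I: 2.103 (Δ0.133)  II: 2.252 (Δ0.016)  III: 2.571 (Δ0.335)  IV: 1.810 (Δ0.426)  V: 2.146 (Δ0.090)

II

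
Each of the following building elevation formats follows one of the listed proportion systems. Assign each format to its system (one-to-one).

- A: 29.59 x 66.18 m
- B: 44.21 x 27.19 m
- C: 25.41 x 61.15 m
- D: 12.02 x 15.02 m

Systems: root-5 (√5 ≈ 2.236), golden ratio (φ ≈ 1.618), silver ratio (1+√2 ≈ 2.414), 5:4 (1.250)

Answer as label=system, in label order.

A = 66.18/29.59 ≈ 2.237 → root-5 (2.236)
B = 44.21/27.19 ≈ 1.626 → golden ratio (1.618)
C = 61.15/25.41 ≈ 2.407 → silver ratio (2.414)
D = 15.02/12.02 ≈ 1.250 → 5:4 (1.250)

A=root-5, B=golden ratio, C=silver ratio, D=5:4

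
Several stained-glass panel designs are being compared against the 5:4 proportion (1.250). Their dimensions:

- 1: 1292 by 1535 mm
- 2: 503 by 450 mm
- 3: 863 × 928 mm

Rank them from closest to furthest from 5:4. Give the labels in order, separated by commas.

1: 1535/1292 ≈ 1.188 → |1.188 − 1.250| = 0.062
2: 503/450 ≈ 1.118 → |1.118 − 1.250| = 0.132
3: 928/863 ≈ 1.075 → |1.075 − 1.250| = 0.175

1, 2, 3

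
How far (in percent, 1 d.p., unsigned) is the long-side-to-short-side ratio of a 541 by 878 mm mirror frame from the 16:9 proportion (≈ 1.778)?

Ratio = 878 / 541 ≈ 1.6229.
Ideal 16:9 ≈ 1.7778. |1.6229 − 1.7778| / 1.7778 ≈ 8.71% → 8.7%.

8.7%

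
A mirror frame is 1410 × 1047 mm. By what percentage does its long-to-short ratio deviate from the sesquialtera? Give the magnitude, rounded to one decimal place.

10.2%

Ratio = 1410 / 1047 ≈ 1.3467.
Ideal 3:2 = 1.5000. |1.3467 − 1.5000| / 1.5000 ≈ 10.22% → 10.2%.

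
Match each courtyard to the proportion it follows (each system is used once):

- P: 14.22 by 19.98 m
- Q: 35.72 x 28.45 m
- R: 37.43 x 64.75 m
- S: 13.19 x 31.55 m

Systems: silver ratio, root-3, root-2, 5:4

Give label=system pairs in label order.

P=root-2, Q=5:4, R=root-3, S=silver ratio

P = 19.98/14.22 ≈ 1.405 → root-2 (1.414)
Q = 35.72/28.45 ≈ 1.256 → 5:4 (1.250)
R = 64.75/37.43 ≈ 1.730 → root-3 (1.732)
S = 31.55/13.19 ≈ 2.392 → silver ratio (2.414)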